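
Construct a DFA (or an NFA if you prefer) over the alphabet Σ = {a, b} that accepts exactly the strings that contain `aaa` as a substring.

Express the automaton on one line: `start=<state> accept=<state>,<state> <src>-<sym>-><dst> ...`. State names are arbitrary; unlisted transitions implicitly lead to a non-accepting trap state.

States q0..q2 record the length of the longest prefix of `aaa` that matches the current input suffix. Reaching q3 means `aaa` has been seen, and we stay there forever. Accept from q3.
With 4 states:
        a   b  
>  q0   q1  q0 
   q1   q2  q0 
   q2   q3  q0 
 * q3   q3  q3 
(> = start, * = accepting)

start=q0 accept=q3 q0-a->q1 q0-b->q0 q1-a->q2 q1-b->q0 q2-a->q3 q2-b->q0 q3-a->q3 q3-b->q3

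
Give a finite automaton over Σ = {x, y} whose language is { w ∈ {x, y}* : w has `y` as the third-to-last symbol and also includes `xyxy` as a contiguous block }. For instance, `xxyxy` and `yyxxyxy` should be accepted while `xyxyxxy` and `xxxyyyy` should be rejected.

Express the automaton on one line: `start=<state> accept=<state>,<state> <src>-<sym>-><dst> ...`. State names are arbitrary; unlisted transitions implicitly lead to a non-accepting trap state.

Run two small machines in parallel and take their product. The first has 15 states tracking the last 3 symbols read; the second has 5 states tracking whether and how much of `xyxy` has been seen. A product state is a pair (one from each), accepting exactly when both do. After merging equivalent states the machine shrinks.
A 12-state machine:
          x    y  
>  s0     s1   s0 
   s1     s1   s2 
   s2     s3   s0 
   s3     s1   s4 
 * s4     s5   s6 
   s5     s7   s4 
   s6     s8   s9 
 * s7    s10  s11 
 * s8     s7   s4 
 * s9     s8   s9 
   s10   s10  s11 
   s11    s5   s6 
(> = start, * = accepting)

start=s0 accept=s4,s7,s8,s9 s0-x->s1 s0-y->s0 s1-x->s1 s1-y->s2 s2-x->s3 s2-y->s0 s3-x->s1 s3-y->s4 s4-x->s5 s4-y->s6 s5-x->s7 s5-y->s4 s6-x->s8 s6-y->s9 s7-x->s10 s7-y->s11 s8-x->s7 s8-y->s4 s9-x->s8 s9-y->s9 s10-x->s10 s10-y->s11 s11-x->s5 s11-y->s6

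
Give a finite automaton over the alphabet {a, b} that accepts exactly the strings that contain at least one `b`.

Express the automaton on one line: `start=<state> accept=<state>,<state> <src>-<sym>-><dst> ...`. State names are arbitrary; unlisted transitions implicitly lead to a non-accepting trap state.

Only the number of `b`s matters, and only up to 2. Make a chain s0 → s1 → s2 advanced by each `b` (with s2 absorbing); every other symbol self-loops. The accepting set is {s1, s2}.
A 3-state machine:
        a   b  
>  s0   s0  s1 
 * s1   s1  s2 
 * s2   s2  s2 
(> = start, * = accepting)

start=s0 accept=s1,s2 s0-a->s0 s0-b->s1 s1-a->s1 s1-b->s2 s2-a->s2 s2-b->s2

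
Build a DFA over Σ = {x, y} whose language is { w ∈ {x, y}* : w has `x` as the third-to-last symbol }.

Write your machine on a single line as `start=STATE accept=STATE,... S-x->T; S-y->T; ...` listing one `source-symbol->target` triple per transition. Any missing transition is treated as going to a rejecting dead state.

A DFA must remember the last 3 symbols (since which symbol is third-to-last isn't known until the input ends). Use one state per possible window of the last ≤3 symbols; accept from those whose window starts with `x`.
15 states suffice.
          x    y  
>  q0     q1   q2 
   q1     q3   q4 
   q2     q5   q6 
   q3     q7   q8 
   q4     q9  q10 
   q5    q11  q12 
   q6    q13  q14 
 * q7     q7   q8 
 * q8     q9  q10 
 * q9    q11  q12 
 * q10   q13  q14 
   q11    q7   q8 
   q12    q9  q10 
   q13   q11  q12 
   q14   q13  q14 
(> = start, * = accepting)

start=q0; accept=q7,q8,q9,q10; q0-x->q1; q0-y->q2; q1-x->q3; q1-y->q4; q2-x->q5; q2-y->q6; q3-x->q7; q3-y->q8; q4-x->q9; q4-y->q10; q5-x->q11; q5-y->q12; q6-x->q13; q6-y->q14; q7-x->q7; q7-y->q8; q8-x->q9; q8-y->q10; q9-x->q11; q9-y->q12; q10-x->q13; q10-y->q14; q11-x->q7; q11-y->q8; q12-x->q9; q12-y->q10; q13-x->q11; q13-y->q12; q14-x->q13; q14-y->q14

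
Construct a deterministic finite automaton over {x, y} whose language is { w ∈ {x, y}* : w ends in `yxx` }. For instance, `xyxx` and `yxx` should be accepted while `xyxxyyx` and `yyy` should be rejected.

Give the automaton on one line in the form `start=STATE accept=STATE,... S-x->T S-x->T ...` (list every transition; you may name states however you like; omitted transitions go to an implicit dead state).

start=S0 accept=S3 S0-x->S0 S0-y->S1 S1-x->S2 S1-y->S1 S2-x->S3 S2-y->S1 S3-x->S0 S3-y->S1

Remember how much of `yxx` the current input suffix matches. State S0 means no match yet; S1 means the last symbol is `y`; S2 means the last 2 symbols are `yx`; S3 means the last 3 symbols are `yxx`. Only S3 accepts. On a mismatch, fall back to the longest proper suffix that is still a prefix of `yxx`.
A 4-state machine:
        x   y  
>  S0   S0  S1 
   S1   S2  S1 
   S2   S3  S1 
 * S3   S0  S1 
(> = start, * = accepting)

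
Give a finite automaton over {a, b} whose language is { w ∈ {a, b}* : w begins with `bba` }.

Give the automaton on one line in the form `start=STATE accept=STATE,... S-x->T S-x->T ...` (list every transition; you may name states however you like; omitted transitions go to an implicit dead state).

start=q0 accept=q3 q0-a->q4 q0-b->q1 q1-a->q4 q1-b->q2 q2-a->q3 q2-b->q4 q3-a->q3 q3-b->q3 q4-a->q4 q4-b->q4

Walk along `bba` while the input agrees: from q0 take `b` to q1, and so on. Any deviation drops to the rejecting sink q4. Once q3 is reached the prefix is confirmed and every continuation is accepted.
A 5-state machine:
        a   b  
>  q0   q4  q1 
   q1   q4  q2 
   q2   q3  q4 
 * q3   q3  q3 
   q4   q4  q4 
(> = start, * = accepting)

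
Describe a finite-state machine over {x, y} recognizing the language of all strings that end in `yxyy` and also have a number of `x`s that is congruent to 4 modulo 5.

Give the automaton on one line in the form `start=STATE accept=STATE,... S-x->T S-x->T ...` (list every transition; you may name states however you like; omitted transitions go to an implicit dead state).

start=q0 accept=q8 q0-x->q1 q0-y->q0 q1-x->q2 q1-y->q1 q2-x->q3 q2-y->q2 q3-x->q4 q3-y->q5 q4-x->q0 q4-y->q4 q5-x->q6 q5-y->q5 q6-x->q0 q6-y->q7 q7-x->q0 q7-y->q8 q8-x->q0 q8-y->q4

Run two small machines in parallel and take their product. The first has 5 states tracking how much of the suffix `yxyy` has currently been matched; the second has 5 states tracking the count of `x`s modulo 5. A product state is a pair (one from each), accepting exactly when both do. Minimizing collapses redundant product states.
9 states suffice.
        x   y  
>  q0   q1  q0 
   q1   q2  q1 
   q2   q3  q2 
   q3   q4  q5 
   q4   q0  q4 
   q5   q6  q5 
   q6   q0  q7 
   q7   q0  q8 
 * q8   q0  q4 
(> = start, * = accepting)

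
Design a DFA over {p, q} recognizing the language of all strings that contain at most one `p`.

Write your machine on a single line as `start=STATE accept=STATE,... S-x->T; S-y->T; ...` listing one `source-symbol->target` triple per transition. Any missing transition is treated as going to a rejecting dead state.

start=A; accept=A,B; A-p->B; A-q->A; B-p->C; B-q->B; C-p->C; C-q->C

Only the number of `p`s matters, and only up to 2. Make a chain A → B → C advanced by each `p` (with C absorbing); every other symbol self-loops. The accepting set is {A, B}.
With 3 states:
       p  q 
>* A   B  A 
 * B   C  B 
   C   C  C 
(> = start, * = accepting)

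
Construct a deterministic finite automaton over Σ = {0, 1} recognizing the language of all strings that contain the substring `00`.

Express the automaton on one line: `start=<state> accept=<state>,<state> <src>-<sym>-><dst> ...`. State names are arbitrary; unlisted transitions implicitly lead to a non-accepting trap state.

Track how much of `00` has been matched so far: state q0 is no progress, q2 is the absorbing accept state reached once `00` has occurred. Intermediate states record partial matches; on a mismatch, fall back to the longest reusable overlap.
3 states suffice.
        0   1  
>  q0   q1  q0 
   q1   q2  q0 
 * q2   q2  q2 
(> = start, * = accepting)

start=q0 accept=q2 q0-0->q1 q0-1->q0 q1-0->q2 q1-1->q0 q2-0->q2 q2-1->q2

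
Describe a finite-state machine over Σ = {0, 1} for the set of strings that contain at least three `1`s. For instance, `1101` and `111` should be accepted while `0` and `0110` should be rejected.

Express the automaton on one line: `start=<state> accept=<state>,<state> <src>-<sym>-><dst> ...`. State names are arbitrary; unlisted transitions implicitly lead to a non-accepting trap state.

Count `1`s, saturating at 4: states q0 through q3 mean 0 through 3 `1`s seen; q4 means more than 3. Each `1` increments (capped at q4); other symbols loop. Accept from {q3, q4}.
With 5 states:
        0   1  
>  q0   q0  q1 
   q1   q1  q2 
   q2   q2  q3 
 * q3   q3  q4 
 * q4   q4  q4 
(> = start, * = accepting)

start=q0 accept=q3,q4 q0-0->q0 q0-1->q1 q1-0->q1 q1-1->q2 q2-0->q2 q2-1->q3 q3-0->q3 q3-1->q4 q4-0->q4 q4-1->q4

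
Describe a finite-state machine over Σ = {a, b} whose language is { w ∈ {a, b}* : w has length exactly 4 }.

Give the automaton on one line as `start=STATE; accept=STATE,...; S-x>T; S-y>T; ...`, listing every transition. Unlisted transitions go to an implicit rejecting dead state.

start=q0; accept=q4; q0-a>q1; q0-b>q1; q1-a>q2; q1-b>q2; q2-a>q3; q2-b>q3; q3-a>q4; q3-b>q4; q4-a>q5; q4-b>q5; q5-a>q5; q5-b>q5

We only need to distinguish lengths 0, 1, …, 4, and '>4'. Chain q0 → q1 → q2 → q3 → q4 → q5 on every symbol, with q5 looping. Accepting states: {q4}.
A 6-state machine:
        a   b  
>  q0   q1  q1 
   q1   q2  q2 
   q2   q3  q3 
   q3   q4  q4 
 * q4   q5  q5 
   q5   q5  q5 
(> = start, * = accepting)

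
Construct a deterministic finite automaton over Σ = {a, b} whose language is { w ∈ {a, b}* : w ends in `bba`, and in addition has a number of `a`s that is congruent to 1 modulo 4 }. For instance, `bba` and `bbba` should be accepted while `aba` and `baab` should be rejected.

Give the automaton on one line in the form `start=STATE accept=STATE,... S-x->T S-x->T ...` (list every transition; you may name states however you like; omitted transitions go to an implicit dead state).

Run two small machines in parallel and take their product. The first has 4 states tracking how much of the suffix `bba` has currently been matched; the second has 4 states tracking the count of `a`s modulo 4. A product state is a pair (one from each), accepting exactly when both do. After merging equivalent states the machine shrinks.
With 7 states:
        a   b  
>  q0   q1  q2 
   q1   q3  q1 
   q2   q1  q4 
   q3   q5  q3 
   q4   q6  q4 
   q5   q0  q5 
 * q6   q3  q1 
(> = start, * = accepting)

start=q0 accept=q6 q0-a->q1 q0-b->q2 q1-a->q3 q1-b->q1 q2-a->q1 q2-b->q4 q3-a->q5 q3-b->q3 q4-a->q6 q4-b->q4 q5-a->q0 q5-b->q5 q6-a->q3 q6-b->q1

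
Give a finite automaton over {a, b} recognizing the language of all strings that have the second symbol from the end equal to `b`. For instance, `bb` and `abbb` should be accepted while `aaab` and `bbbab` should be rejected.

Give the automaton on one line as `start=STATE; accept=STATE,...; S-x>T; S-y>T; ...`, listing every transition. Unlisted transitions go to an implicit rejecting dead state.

Because acceptance depends on a position counted from the end, the machine has to buffer the most recent 2 symbols. Make each state the string of the last up-to-2 symbols read; on input `x` shift the window left and append `x`. Accept when the buffered window has length 2 and begins with `b`.
        a   b  
>  q0   q1  q2 
   q1   q3  q4 
   q2   q5  q6 
   q3   q3  q4 
   q4   q5  q6 
 * q5   q3  q4 
 * q6   q5  q6 
(> = start, * = accepting)

start=q0; accept=q5,q6; q0-a>q1; q0-b>q2; q1-a>q3; q1-b>q4; q2-a>q5; q2-b>q6; q3-a>q3; q3-b>q4; q4-a>q5; q4-b>q6; q5-a>q3; q5-b>q4; q6-a>q5; q6-b>q6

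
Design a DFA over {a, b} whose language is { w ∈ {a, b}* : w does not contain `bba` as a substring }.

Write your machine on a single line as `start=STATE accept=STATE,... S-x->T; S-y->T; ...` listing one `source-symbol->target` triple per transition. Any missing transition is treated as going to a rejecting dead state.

Track partial matches of the forbidden pattern `bba`. State s3 is a dead state reached once `bba` has occurred; every other state accepts. s0 means no part of `bba` is currently matched.
With 4 states:
        a   b  
>* s0   s0  s1 
 * s1   s0  s2 
 * s2   s3  s2 
   s3   s3  s3 
(> = start, * = accepting)

start=s0; accept=s0,s1,s2; s0-a->s0; s0-b->s1; s1-a->s0; s1-b->s2; s2-a->s3; s2-b->s2; s3-a->s3; s3-b->s3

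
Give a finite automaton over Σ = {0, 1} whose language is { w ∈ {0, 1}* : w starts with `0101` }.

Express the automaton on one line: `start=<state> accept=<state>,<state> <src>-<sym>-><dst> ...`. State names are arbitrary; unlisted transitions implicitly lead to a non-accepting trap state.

Walk along `0101` while the input agrees: from A take `0` to B, and so on. Any deviation drops to the rejecting sink F. Once E is reached the prefix is confirmed and every continuation is accepted.
A 6-state machine:
       0  1 
>  A   B  F 
   B   F  C 
   C   D  F 
   D   F  E 
 * E   E  E 
   F   F  F 
(> = start, * = accepting)

start=A accept=E A-0->B A-1->F B-0->F B-1->C C-0->D C-1->F D-0->F D-1->E E-0->E E-1->E F-0->F F-1->F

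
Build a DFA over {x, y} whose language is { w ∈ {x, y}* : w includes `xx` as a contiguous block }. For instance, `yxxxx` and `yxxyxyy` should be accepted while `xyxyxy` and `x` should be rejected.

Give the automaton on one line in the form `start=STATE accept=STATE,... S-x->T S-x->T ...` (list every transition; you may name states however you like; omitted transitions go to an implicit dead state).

States s0..s1 record the length of the longest prefix of `xx` that matches the current input suffix. Reaching s2 means `xx` has been seen, and we stay there forever. Accept from s2.
With 3 states:
        x   y  
>  s0   s1  s0 
   s1   s2  s0 
 * s2   s2  s2 
(> = start, * = accepting)

start=s0 accept=s2 s0-x->s1 s0-y->s0 s1-x->s2 s1-y->s0 s2-x->s2 s2-y->s2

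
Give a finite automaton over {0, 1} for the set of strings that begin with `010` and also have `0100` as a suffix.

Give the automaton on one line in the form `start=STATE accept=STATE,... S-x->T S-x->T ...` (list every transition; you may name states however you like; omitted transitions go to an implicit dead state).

start=q0 accept=q8 q0-0->q1 q0-1->q2 q1-0->q3 q1-1->q4 q2-0->q3 q2-1->q2 q3-0->q3 q3-1->q5 q4-0->q6 q4-1->q2 q5-0->q7 q5-1->q2 q6-0->q8 q6-1->q9 q7-0->q10 q7-1->q5 q8-0->q11 q8-1->q9 q9-0->q6 q9-1->q12 q10-0->q3 q10-1->q5 q11-0->q11 q11-1->q9 q12-0->q11 q12-1->q12

Handle the two conditions separately and then intersect. The first has 5 states tracking whether the input so far still matches the prefix `010`; the second has 5 states tracking how much of the suffix `0100` has currently been matched. A product state is a pair (one from each), accepting exactly when both do.
          0    1  
>  q0     q1   q2 
   q1     q3   q4 
   q2     q3   q2 
   q3     q3   q5 
   q4     q6   q2 
   q5     q7   q2 
   q6     q8   q9 
   q7    q10   q5 
 * q8    q11   q9 
   q9     q6  q12 
   q10    q3   q5 
   q11   q11   q9 
   q12   q11  q12 
(> = start, * = accepting)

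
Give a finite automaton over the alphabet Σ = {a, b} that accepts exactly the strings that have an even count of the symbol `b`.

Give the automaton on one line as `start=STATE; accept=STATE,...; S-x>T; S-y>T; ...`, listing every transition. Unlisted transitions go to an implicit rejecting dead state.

start=q0; accept=q0; q0-a>q0; q0-b>q1; q1-a>q1; q1-b>q0

Keep the running count of `b`s modulo 2: each `b` advances along the cycle q0 → q1 → q0 while other symbols loop. Accept at q0.
2 states suffice.
        a   b  
>* q0   q0  q1 
   q1   q1  q0 
(> = start, * = accepting)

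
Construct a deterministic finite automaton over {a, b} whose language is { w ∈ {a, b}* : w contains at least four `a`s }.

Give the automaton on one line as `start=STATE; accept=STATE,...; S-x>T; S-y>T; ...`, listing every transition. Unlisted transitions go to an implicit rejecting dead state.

start=S0; accept=S4,S5; S0-a>S1; S0-b>S0; S1-a>S2; S1-b>S1; S2-a>S3; S2-b>S2; S3-a>S4; S3-b>S3; S4-a>S5; S4-b>S4; S5-a>S5; S5-b>S5

Only the number of `a`s matters, and only up to 5. Make a chain S0 → S1 → S2 → S3 → S4 → S5 advanced by each `a` (with S5 absorbing); every other symbol self-loops. The accepting set is {S4, S5}.
A 6-state machine:
        a   b  
>  S0   S1  S0 
   S1   S2  S1 
   S2   S3  S2 
   S3   S4  S3 
 * S4   S5  S4 
 * S5   S5  S5 
(> = start, * = accepting)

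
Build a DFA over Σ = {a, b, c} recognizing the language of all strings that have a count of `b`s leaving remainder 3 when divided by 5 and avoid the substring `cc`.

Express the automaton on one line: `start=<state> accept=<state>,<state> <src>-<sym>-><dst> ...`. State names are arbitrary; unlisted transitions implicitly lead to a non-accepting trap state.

Handle the two conditions separately and then intersect. One (5 states) tracks the count of `b`s modulo 5; the other (3 states) tracks partial matches of the forbidden pattern `cc`. Each combined state is a pair, one component from each; accept when both components accept. Minimizing collapses redundant product states.
11 states suffice.
          a    b    c  
>  q0     q0   q1   q2 
   q1     q1   q3   q4 
   q2     q0   q1   q5 
   q3     q3   q6   q7 
   q4     q1   q3   q5 
   q5     q5   q5   q5 
 * q6     q6   q8   q9 
   q7     q3   q6   q5 
   q8     q8   q0  q10 
 * q9     q6   q8   q5 
   q10    q8   q0   q5 
(> = start, * = accepting)

start=q0 accept=q6,q9 q0-a->q0 q0-b->q1 q0-c->q2 q1-a->q1 q1-b->q3 q1-c->q4 q2-a->q0 q2-b->q1 q2-c->q5 q3-a->q3 q3-b->q6 q3-c->q7 q4-a->q1 q4-b->q3 q4-c->q5 q5-a->q5 q5-b->q5 q5-c->q5 q6-a->q6 q6-b->q8 q6-c->q9 q7-a->q3 q7-b->q6 q7-c->q5 q8-a->q8 q8-b->q0 q8-c->q10 q9-a->q6 q9-b->q8 q9-c->q5 q10-a->q8 q10-b->q0 q10-c->q5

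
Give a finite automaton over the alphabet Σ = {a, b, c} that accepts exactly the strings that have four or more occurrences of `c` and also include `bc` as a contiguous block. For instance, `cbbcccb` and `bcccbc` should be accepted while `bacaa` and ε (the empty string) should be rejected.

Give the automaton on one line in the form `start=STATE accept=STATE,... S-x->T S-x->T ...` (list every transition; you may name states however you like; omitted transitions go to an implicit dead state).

Handle the two conditions separately and then intersect. The first has 6 states tracking the count of `c`s, saturating at 5; the second has 3 states tracking whether and how much of `bc` has been seen. A product state is a pair (one from each), accepting exactly when both do. Minimizing collapses redundant product states.
With 12 states:
          a    b    c  
>  S0     S0   S1   S2 
   S1     S0   S1   S3 
   S2     S2   S4   S5 
   S3     S3   S3   S6 
   S4     S2   S4   S6 
   S5     S5   S7   S8 
   S6     S6   S6   S9 
   S7     S5   S7   S9 
   S8     S8  S10   S8 
   S9     S9   S9  S11 
   S10    S8  S10  S11 
 * S11   S11  S11  S11 
(> = start, * = accepting)

start=S0 accept=S11 S0-a->S0 S0-b->S1 S0-c->S2 S1-a->S0 S1-b->S1 S1-c->S3 S2-a->S2 S2-b->S4 S2-c->S5 S3-a->S3 S3-b->S3 S3-c->S6 S4-a->S2 S4-b->S4 S4-c->S6 S5-a->S5 S5-b->S7 S5-c->S8 S6-a->S6 S6-b->S6 S6-c->S9 S7-a->S5 S7-b->S7 S7-c->S9 S8-a->S8 S8-b->S10 S8-c->S8 S9-a->S9 S9-b->S9 S9-c->S11 S10-a->S8 S10-b->S10 S10-c->S11 S11-a->S11 S11-b->S11 S11-c->S11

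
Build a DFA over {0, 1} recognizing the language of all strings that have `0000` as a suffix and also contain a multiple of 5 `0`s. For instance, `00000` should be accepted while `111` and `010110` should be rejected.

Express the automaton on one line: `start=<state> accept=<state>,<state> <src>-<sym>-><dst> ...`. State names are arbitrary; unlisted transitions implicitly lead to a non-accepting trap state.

Build one automaton per condition and run them in lockstep. One (5 states) tracks how much of the suffix `0000` has currently been matched; the other (5 states) tracks the count of `0`s modulo 5. Each combined state is a pair, one component from each; accept when both components accept. Equivalent product states are then merged.
9 states suffice.
        0   1  
>  s0   s1  s0 
   s1   s2  s1 
   s2   s3  s4 
   s3   s5  s6 
   s4   s6  s4 
   s5   s7  s8 
   s6   s8  s6 
 * s7   s1  s0 
   s8   s0  s8 
(> = start, * = accepting)

start=s0 accept=s7 s0-0->s1 s0-1->s0 s1-0->s2 s1-1->s1 s2-0->s3 s2-1->s4 s3-0->s5 s3-1->s6 s4-0->s6 s4-1->s4 s5-0->s7 s5-1->s8 s6-0->s8 s6-1->s6 s7-0->s1 s7-1->s0 s8-0->s0 s8-1->s8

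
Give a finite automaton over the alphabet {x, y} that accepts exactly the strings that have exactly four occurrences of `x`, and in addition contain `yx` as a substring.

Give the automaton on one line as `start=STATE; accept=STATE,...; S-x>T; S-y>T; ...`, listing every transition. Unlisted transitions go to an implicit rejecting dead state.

start=q0; accept=q9; q0-x>q1; q0-y>q2; q1-x>q3; q1-y>q4; q2-x>q4; q2-y>q2; q3-x>q5; q3-y>q6; q4-x>q6; q4-y>q4; q5-x>q7; q5-y>q8; q6-x>q8; q6-y>q6; q7-x>q7; q7-y>q7; q8-x>q9; q8-y>q8; q9-x>q7; q9-y>q9

Run two small machines in parallel and take their product. The first has 6 states tracking the count of `x`s, saturating at 5; the second has 3 states tracking whether and how much of `yx` has been seen. A product state is a pair (one from each), accepting exactly when both do. Equivalent product states are then merged.
A 10-state machine:
        x   y  
>  q0   q1  q2 
   q1   q3  q4 
   q2   q4  q2 
   q3   q5  q6 
   q4   q6  q4 
   q5   q7  q8 
   q6   q8  q6 
   q7   q7  q7 
   q8   q9  q8 
 * q9   q7  q9 
(> = start, * = accepting)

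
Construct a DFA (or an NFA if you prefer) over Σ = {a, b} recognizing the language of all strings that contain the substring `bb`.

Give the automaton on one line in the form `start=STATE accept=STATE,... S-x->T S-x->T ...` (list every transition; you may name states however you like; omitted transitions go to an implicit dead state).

States q0..q1 record the length of the longest prefix of `bb` that matches the current input suffix. Reaching q2 means `bb` has been seen, and we stay there forever. Accept from q2.
A 3-state machine:
        a   b  
>  q0   q0  q1 
   q1   q0  q2 
 * q2   q2  q2 
(> = start, * = accepting)

start=q0 accept=q2 q0-a->q0 q0-b->q1 q1-a->q0 q1-b->q2 q2-a->q2 q2-b->q2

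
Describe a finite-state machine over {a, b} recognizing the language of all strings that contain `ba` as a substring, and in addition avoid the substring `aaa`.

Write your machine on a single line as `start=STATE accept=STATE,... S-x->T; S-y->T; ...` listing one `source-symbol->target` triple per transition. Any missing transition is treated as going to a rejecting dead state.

start=S0; accept=S4,S6,S7; S0-a->S1; S0-b->S2; S1-a->S3; S1-b->S2; S2-a->S4; S2-b->S2; S3-a->S5; S3-b->S2; S4-a->S6; S4-b->S7; S5-a->S5; S5-b->S8; S6-a->S9; S6-b->S7; S7-a->S4; S7-b->S7; S8-a->S9; S8-b->S8; S9-a->S9; S9-b->S9

Build one automaton per condition and run them in lockstep. The first has 3 states tracking whether and how much of `ba` has been seen; the second has 4 states tracking partial matches of the forbidden pattern `aaa`. A product state is a pair (one from each), accepting exactly when both do.
With 10 states:
        a   b  
>  S0   S1  S2 
   S1   S3  S2 
   S2   S4  S2 
   S3   S5  S2 
 * S4   S6  S7 
   S5   S5  S8 
 * S6   S9  S7 
 * S7   S4  S7 
   S8   S9  S8 
   S9   S9  S9 
(> = start, * = accepting)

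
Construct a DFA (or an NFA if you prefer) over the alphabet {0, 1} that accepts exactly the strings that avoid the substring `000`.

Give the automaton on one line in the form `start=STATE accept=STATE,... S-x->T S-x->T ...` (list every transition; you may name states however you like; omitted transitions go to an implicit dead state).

start=q0 accept=q0,q1,q2 q0-0->q1 q0-1->q0 q1-0->q2 q1-1->q0 q2-0->q3 q2-1->q0 q3-0->q3 q3-1->q3

Track partial matches of the forbidden pattern `000`. State q3 is a dead state reached once `000` has occurred; every other state accepts. q0 means no part of `000` is currently matched.
4 states suffice.
        0   1  
>* q0   q1  q0 
 * q1   q2  q0 
 * q2   q3  q0 
   q3   q3  q3 
(> = start, * = accepting)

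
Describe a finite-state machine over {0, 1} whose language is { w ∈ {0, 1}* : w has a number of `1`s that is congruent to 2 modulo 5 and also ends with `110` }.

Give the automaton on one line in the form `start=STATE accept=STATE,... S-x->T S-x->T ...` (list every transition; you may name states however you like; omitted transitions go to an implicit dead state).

start=q0 accept=q5 q0-0->q0 q0-1->q1 q1-0->q2 q1-1->q3 q2-0->q2 q2-1->q4 q3-0->q5 q3-1->q6 q4-0->q4 q4-1->q6 q5-0->q4 q5-1->q6 q6-0->q6 q6-1->q7 q7-0->q7 q7-1->q0

Run two small machines in parallel and take their product. The first has 5 states tracking the count of `1`s modulo 5; the second has 4 states tracking how much of the suffix `110` has currently been matched. A product state is a pair (one from each), accepting exactly when both do. Equivalent product states are then merged.
        0   1  
>  q0   q0  q1 
   q1   q2  q3 
   q2   q2  q4 
   q3   q5  q6 
   q4   q4  q6 
 * q5   q4  q6 
   q6   q6  q7 
   q7   q7  q0 
(> = start, * = accepting)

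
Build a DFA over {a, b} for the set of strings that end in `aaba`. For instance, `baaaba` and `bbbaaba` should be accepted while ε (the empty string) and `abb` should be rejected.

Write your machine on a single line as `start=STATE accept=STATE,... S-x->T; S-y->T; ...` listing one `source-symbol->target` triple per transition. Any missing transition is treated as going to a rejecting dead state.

Remember how much of `aaba` the current input suffix matches. State q0 means no match yet; q1 means the last symbol is `a`; q2 means the last 2 symbols are `aa`; q3 means the last 3 symbols are `aab`; q4 means the last 4 symbols are `aaba`. Only q4 accepts. On a mismatch, fall back to the longest proper suffix that is still a prefix of `aaba`.
A 5-state machine:
        a   b  
>  q0   q1  q0 
   q1   q2  q0 
   q2   q2  q3 
   q3   q4  q0 
 * q4   q2  q0 
(> = start, * = accepting)

start=q0; accept=q4; q0-a->q1; q0-b->q0; q1-a->q2; q1-b->q0; q2-a->q2; q2-b->q3; q3-a->q4; q3-b->q0; q4-a->q2; q4-b->q0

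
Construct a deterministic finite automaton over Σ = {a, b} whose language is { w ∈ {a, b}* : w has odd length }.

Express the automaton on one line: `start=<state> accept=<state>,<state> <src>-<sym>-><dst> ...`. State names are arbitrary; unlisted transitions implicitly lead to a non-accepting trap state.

Count input length modulo 2: every symbol advances one step around the cycle s0 → s1 → s0. Accept at s1.
With 2 states:
        a   b  
>  s0   s1  s1 
 * s1   s0  s0 
(> = start, * = accepting)

start=s0 accept=s1 s0-a->s1 s0-b->s1 s1-a->s0 s1-b->s0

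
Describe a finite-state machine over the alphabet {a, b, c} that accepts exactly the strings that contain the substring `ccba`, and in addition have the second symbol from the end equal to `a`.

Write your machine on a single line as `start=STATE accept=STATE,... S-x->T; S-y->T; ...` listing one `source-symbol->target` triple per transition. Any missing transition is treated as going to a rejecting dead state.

Build one automaton per condition and run them in lockstep. One (5 states) tracks whether and how much of `ccba` has been seen; the other (13 states) tracks the last 2 symbols read. Each combined state is a pair, one component from each; accept when both components accept. After merging equivalent states the machine shrinks.
        a   b   c  
>  q0   q0  q0  q1 
   q1   q0  q0  q2 
   q2   q0  q3  q2 
   q3   q4  q0  q1 
   q4   q5  q6  q6 
 * q5   q5  q6  q6 
 * q6   q4  q7  q7 
   q7   q4  q7  q7 
(> = start, * = accepting)

start=q0; accept=q5,q6; q0-a->q0; q0-b->q0; q0-c->q1; q1-a->q0; q1-b->q0; q1-c->q2; q2-a->q0; q2-b->q3; q2-c->q2; q3-a->q4; q3-b->q0; q3-c->q1; q4-a->q5; q4-b->q6; q4-c->q6; q5-a->q5; q5-b->q6; q5-c->q6; q6-a->q4; q6-b->q7; q6-c->q7; q7-a->q4; q7-b->q7; q7-c->q7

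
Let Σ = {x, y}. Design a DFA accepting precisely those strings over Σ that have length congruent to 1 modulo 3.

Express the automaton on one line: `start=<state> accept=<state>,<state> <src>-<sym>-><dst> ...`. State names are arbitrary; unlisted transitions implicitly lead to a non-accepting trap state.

start=s0 accept=s1 s0-x->s1 s0-y->s1 s1-x->s2 s1-y->s2 s2-x->s0 s2-y->s0

Count input length modulo 3: every symbol advances one step around the cycle s0 → s1 → s2 → s0. Accept at s1.
        x   y  
>  s0   s1  s1 
 * s1   s2  s2 
   s2   s0  s0 
(> = start, * = accepting)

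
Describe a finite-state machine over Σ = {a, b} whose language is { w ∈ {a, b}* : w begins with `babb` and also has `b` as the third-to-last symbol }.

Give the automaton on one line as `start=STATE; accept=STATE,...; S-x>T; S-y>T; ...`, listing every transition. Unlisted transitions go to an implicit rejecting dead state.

start=q0; accept=q6,q7,q8,q9; q0-a>q1; q0-b>q2; q1-a>q1; q1-b>q1; q2-a>q3; q2-b>q1; q3-a>q1; q3-b>q4; q4-a>q1; q4-b>q5; q5-a>q6; q5-b>q7; q6-a>q8; q6-b>q9; q7-a>q6; q7-b>q7; q8-a>q10; q8-b>q11; q9-a>q12; q9-b>q5; q10-a>q10; q10-b>q11; q11-a>q12; q11-b>q5; q12-a>q8; q12-b>q9

Handle the two conditions separately and then intersect. One (6 states) tracks whether the input so far still matches the prefix `babb`; the other (15 states) tracks the last 3 symbols read. Each combined state is a pair, one component from each; accept when both components accept. Equivalent product states are then merged.
13 states suffice.
          a    b  
>  q0     q1   q2 
   q1     q1   q1 
   q2     q3   q1 
   q3     q1   q4 
   q4     q1   q5 
   q5     q6   q7 
 * q6     q8   q9 
 * q7     q6   q7 
 * q8    q10  q11 
 * q9    q12   q5 
   q10   q10  q11 
   q11   q12   q5 
   q12    q8   q9 
(> = start, * = accepting)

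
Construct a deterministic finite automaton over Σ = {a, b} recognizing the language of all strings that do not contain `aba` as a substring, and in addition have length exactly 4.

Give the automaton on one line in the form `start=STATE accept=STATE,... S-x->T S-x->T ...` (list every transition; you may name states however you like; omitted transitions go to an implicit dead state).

start=s0 accept=s10,s11,s13 s0-a->s1 s0-b->s2 s1-a->s3 s1-b->s4 s2-a->s3 s2-b->s5 s3-a->s6 s3-b->s7 s4-a->s8 s4-b->s9 s5-a->s6 s5-b->s9 s6-a->s10 s6-b->s11 s7-a->s12 s7-b->s13 s8-a->s12 s8-b->s12 s9-a->s10 s9-b->s13 s10-a->s14 s10-b->s15 s11-a->s16 s11-b->s17 s12-a->s16 s12-b->s16 s13-a->s14 s13-b->s17 s14-a->s14 s14-b->s15 s15-a->s16 s15-b->s17 s16-a->s16 s16-b->s16 s17-a->s14 s17-b->s17

Handle the two conditions separately and then intersect. The first has 4 states tracking partial matches of the forbidden pattern `aba`; the second has 6 states tracking the input length, saturating at 5. A product state is a pair (one from each), accepting exactly when both do.
An 18-state machine:
          a    b  
>  s0     s1   s2 
   s1     s3   s4 
   s2     s3   s5 
   s3     s6   s7 
   s4     s8   s9 
   s5     s6   s9 
   s6    s10  s11 
   s7    s12  s13 
   s8    s12  s12 
   s9    s10  s13 
 * s10   s14  s15 
 * s11   s16  s17 
   s12   s16  s16 
 * s13   s14  s17 
   s14   s14  s15 
   s15   s16  s17 
   s16   s16  s16 
   s17   s14  s17 
(> = start, * = accepting)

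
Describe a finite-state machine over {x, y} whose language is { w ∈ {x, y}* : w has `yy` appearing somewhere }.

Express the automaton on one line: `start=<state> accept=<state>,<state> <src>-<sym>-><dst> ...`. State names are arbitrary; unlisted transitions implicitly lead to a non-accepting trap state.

start=S0 accept=S2 S0-x->S0 S0-y->S1 S1-x->S0 S1-y->S2 S2-x->S2 S2-y->S2

States S0..S1 record the length of the longest prefix of `yy` that matches the current input suffix. Reaching S2 means `yy` has been seen, and we stay there forever. Accept from S2.
        x   y  
>  S0   S0  S1 
   S1   S0  S2 
 * S2   S2  S2 
(> = start, * = accepting)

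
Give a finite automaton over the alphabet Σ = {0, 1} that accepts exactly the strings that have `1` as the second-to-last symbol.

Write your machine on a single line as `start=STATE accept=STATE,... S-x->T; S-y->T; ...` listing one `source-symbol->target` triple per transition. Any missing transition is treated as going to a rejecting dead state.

A DFA must remember the last 2 symbols (since which symbol is second-to-last isn't known until the input ends). Use one state per possible window of the last ≤2 symbols; accept from those whose window starts with `1`.
7 states suffice.
        0   1  
>  q0   q1  q2 
   q1   q3  q4 
   q2   q5  q6 
   q3   q3  q4 
   q4   q5  q6 
 * q5   q3  q4 
 * q6   q5  q6 
(> = start, * = accepting)

start=q0; accept=q5,q6; q0-0->q1; q0-1->q2; q1-0->q3; q1-1->q4; q2-0->q5; q2-1->q6; q3-0->q3; q3-1->q4; q4-0->q5; q4-1->q6; q5-0->q3; q5-1->q4; q6-0->q5; q6-1->q6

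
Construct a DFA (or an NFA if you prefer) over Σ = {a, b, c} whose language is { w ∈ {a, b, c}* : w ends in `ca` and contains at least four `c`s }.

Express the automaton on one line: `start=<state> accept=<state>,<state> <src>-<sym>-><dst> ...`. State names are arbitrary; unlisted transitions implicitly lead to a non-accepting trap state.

Handle the two conditions separately and then intersect. One (3 states) tracks how much of the suffix `ca` has currently been matched; the other (6 states) tracks the count of `c`s, saturating at 5. Each combined state is a pair, one component from each; accept when both components accept.
With 16 states:
          a    b    c  
>  S0     S0   S0   S1 
   S1     S2   S3   S4 
   S2     S3   S3   S4 
   S3     S3   S3   S4 
   S4     S5   S6   S7 
   S5     S6   S6   S7 
   S6     S6   S6   S7 
   S7     S8   S9  S10 
   S8     S9   S9  S10 
   S9     S9   S9  S10 
   S10   S11  S12  S13 
 * S11   S12  S12  S13 
   S12   S12  S12  S13 
   S13   S14  S15  S13 
 * S14   S15  S15  S13 
   S15   S15  S15  S13 
(> = start, * = accepting)

start=S0 accept=S11,S14 S0-a->S0 S0-b->S0 S0-c->S1 S1-a->S2 S1-b->S3 S1-c->S4 S2-a->S3 S2-b->S3 S2-c->S4 S3-a->S3 S3-b->S3 S3-c->S4 S4-a->S5 S4-b->S6 S4-c->S7 S5-a->S6 S5-b->S6 S5-c->S7 S6-a->S6 S6-b->S6 S6-c->S7 S7-a->S8 S7-b->S9 S7-c->S10 S8-a->S9 S8-b->S9 S8-c->S10 S9-a->S9 S9-b->S9 S9-c->S10 S10-a->S11 S10-b->S12 S10-c->S13 S11-a->S12 S11-b->S12 S11-c->S13 S12-a->S12 S12-b->S12 S12-c->S13 S13-a->S14 S13-b->S15 S13-c->S13 S14-a->S15 S14-b->S15 S14-c->S13 S15-a->S15 S15-b->S15 S15-c->S13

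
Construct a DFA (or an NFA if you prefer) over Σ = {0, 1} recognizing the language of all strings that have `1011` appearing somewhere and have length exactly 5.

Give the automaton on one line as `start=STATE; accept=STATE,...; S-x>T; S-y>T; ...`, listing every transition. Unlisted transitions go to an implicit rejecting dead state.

Build one automaton per condition and run them in lockstep. One (5 states) tracks whether and how much of `1011` has been seen; the other (7 states) tracks the input length, saturating at 6. Each combined state is a pair, one component from each; accept when both components accept. Minimizing collapses redundant product states.
          0    1  
>  S0     S1   S2 
   S1     S3   S4 
   S2     S5   S4 
   S3     S3   S3 
   S4     S6   S3 
   S5     S3   S7 
   S6     S3   S8 
   S7     S3   S9 
   S8     S3  S10 
   S9    S10  S10 
 * S10    S3   S3 
(> = start, * = accepting)

start=S0; accept=S10; S0-0>S1; S0-1>S2; S1-0>S3; S1-1>S4; S2-0>S5; S2-1>S4; S3-0>S3; S3-1>S3; S4-0>S6; S4-1>S3; S5-0>S3; S5-1>S7; S6-0>S3; S6-1>S8; S7-0>S3; S7-1>S9; S8-0>S3; S8-1>S10; S9-0>S10; S9-1>S10; S10-0>S3; S10-1>S3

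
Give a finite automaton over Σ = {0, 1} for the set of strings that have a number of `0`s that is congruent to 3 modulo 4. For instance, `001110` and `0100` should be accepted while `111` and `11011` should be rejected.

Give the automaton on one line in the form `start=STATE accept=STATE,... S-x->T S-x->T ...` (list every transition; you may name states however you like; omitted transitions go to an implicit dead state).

start=S0 accept=S3 S0-0->S1 S0-1->S0 S1-0->S2 S1-1->S1 S2-0->S3 S2-1->S2 S3-0->S0 S3-1->S3

Keep the running count of `0`s modulo 4: each `0` advances along the cycle S0 → S1 → S2 → S3 → S0 while other symbols loop. Accept at S3.
A 4-state machine:
        0   1  
>  S0   S1  S0 
   S1   S2  S1 
   S2   S3  S2 
 * S3   S0  S3 
(> = start, * = accepting)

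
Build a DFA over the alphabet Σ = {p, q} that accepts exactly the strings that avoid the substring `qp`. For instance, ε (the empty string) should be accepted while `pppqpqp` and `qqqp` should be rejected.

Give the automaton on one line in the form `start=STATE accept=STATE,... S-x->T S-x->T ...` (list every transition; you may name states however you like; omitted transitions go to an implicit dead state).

start=A accept=A,B A-p->A A-q->B B-p->C B-q->B C-p->C C-q->C

Track partial matches of the forbidden pattern `qp`. State C is a dead state reached once `qp` has occurred; every other state accepts. A means no part of `qp` is currently matched.
       p  q 
>* A   A  B 
 * B   C  B 
   C   C  C 
(> = start, * = accepting)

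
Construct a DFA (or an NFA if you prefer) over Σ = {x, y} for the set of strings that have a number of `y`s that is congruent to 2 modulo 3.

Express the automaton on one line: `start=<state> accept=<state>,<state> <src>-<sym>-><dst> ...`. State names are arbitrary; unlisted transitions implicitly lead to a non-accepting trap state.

The only thing that matters is how many `y`s have appeared, reduced mod 3. Use one state per residue: A for 0, …, C for 2. Reading `y` moves to the next residue; anything else stays put. C is accepting.
A 3-state machine:
       x  y 
>  A   A  B 
   B   B  C 
 * C   C  A 
(> = start, * = accepting)

start=A accept=C A-x->A A-y->B B-x->B B-y->C C-x->C C-y->A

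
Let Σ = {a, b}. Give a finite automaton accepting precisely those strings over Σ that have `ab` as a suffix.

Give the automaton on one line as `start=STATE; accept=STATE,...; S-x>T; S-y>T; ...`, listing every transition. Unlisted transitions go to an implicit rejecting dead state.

Remember how much of `ab` the current input suffix matches. State q0 means no match yet; q1 means the last symbol is `a`; q2 means the last 2 symbols are `ab`. Only q2 accepts. On a mismatch, fall back to the longest proper suffix that is still a prefix of `ab`.
        a   b  
>  q0   q1  q0 
   q1   q1  q2 
 * q2   q1  q0 
(> = start, * = accepting)

start=q0; accept=q2; q0-a>q1; q0-b>q0; q1-a>q1; q1-b>q2; q2-a>q1; q2-b>q0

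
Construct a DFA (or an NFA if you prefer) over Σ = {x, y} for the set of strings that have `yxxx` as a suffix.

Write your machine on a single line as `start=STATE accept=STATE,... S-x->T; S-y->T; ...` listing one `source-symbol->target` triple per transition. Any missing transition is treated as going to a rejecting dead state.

start=A; accept=E; A-x->A; A-y->B; B-x->C; B-y->B; C-x->D; C-y->B; D-x->E; D-y->B; E-x->A; E-y->B

Remember how much of `yxxx` the current input suffix matches. State A means no match yet; B means the last symbol is `y`; C means the last 2 symbols are `yx`; D means the last 3 symbols are `yxx`; E means the last 4 symbols are `yxxx`. Only E accepts. On a mismatch, fall back to the longest proper suffix that is still a prefix of `yxxx`.
A 5-state machine:
       x  y 
>  A   A  B 
   B   C  B 
   C   D  B 
   D   E  B 
 * E   A  B 
(> = start, * = accepting)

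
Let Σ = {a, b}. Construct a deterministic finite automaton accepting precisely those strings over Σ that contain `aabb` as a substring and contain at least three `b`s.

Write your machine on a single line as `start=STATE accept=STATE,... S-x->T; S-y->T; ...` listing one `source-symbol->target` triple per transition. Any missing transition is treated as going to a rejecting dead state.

Run two small machines in parallel and take their product. One (5 states) tracks whether and how much of `aabb` has been seen; the other (5 states) tracks the count of `b`s, saturating at 4. Each combined state is a pair, one component from each; accept when both components accept.
          a    b  
>  S0     S1   S2 
   S1     S3   S2 
   S2     S4   S5 
   S3     S3   S6 
   S4     S7   S5 
   S5     S8   S9 
   S6     S4  S10 
   S7     S7  S11 
   S8    S12   S9 
   S9    S13  S14 
   S10   S10  S15 
   S11    S8  S15 
   S12   S12  S16 
   S13   S17  S14 
   S14   S18  S14 
 * S15   S15  S19 
   S16   S13  S19 
   S17   S17  S20 
   S18   S21  S14 
 * S19   S19  S19 
   S20   S18  S19 
   S21   S21  S20 
(> = start, * = accepting)

start=S0; accept=S15,S19; S0-a->S1; S0-b->S2; S1-a->S3; S1-b->S2; S2-a->S4; S2-b->S5; S3-a->S3; S3-b->S6; S4-a->S7; S4-b->S5; S5-a->S8; S5-b->S9; S6-a->S4; S6-b->S10; S7-a->S7; S7-b->S11; S8-a->S12; S8-b->S9; S9-a->S13; S9-b->S14; S10-a->S10; S10-b->S15; S11-a->S8; S11-b->S15; S12-a->S12; S12-b->S16; S13-a->S17; S13-b->S14; S14-a->S18; S14-b->S14; S15-a->S15; S15-b->S19; S16-a->S13; S16-b->S19; S17-a->S17; S17-b->S20; S18-a->S21; S18-b->S14; S19-a->S19; S19-b->S19; S20-a->S18; S20-b->S19; S21-a->S21; S21-b->S20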